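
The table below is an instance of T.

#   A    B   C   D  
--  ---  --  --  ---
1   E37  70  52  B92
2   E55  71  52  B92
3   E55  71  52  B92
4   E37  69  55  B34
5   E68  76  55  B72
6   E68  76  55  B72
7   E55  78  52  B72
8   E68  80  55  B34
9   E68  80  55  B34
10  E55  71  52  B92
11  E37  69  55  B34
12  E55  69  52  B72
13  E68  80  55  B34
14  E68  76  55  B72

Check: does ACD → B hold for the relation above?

(A=E37, C=52, D=B92): row 1 → B = 70 ✓
(A=E55, C=52, D=B92): rows 2, 3, 10 → B = 71, 71, 71 ✓
(A=E37, C=55, D=B34): rows 4, 11 → B = 69, 69 ✓
(A=E68, C=55, D=B72): rows 5, 6, 14 → B = 76, 76, 76 ✓
(A=E55, C=52, D=B72): rows 7, 12 → B takes values {78, 69} — violation
(A=E68, C=55, D=B34): rows 8, 9, 13 → B = 80, 80, 80 ✓
Two rows agree on ACD but differ on B, so ACD → B does not hold.

No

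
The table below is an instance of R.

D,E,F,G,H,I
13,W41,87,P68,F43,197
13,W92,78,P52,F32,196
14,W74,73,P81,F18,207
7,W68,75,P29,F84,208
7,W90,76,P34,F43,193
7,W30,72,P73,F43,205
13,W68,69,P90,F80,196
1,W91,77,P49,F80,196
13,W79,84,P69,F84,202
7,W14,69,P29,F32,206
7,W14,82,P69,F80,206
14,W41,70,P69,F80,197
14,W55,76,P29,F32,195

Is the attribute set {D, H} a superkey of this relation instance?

Two distinct rows share (D=7, H=F43), so {D, H} does not determine every attribute — not a superkey.

No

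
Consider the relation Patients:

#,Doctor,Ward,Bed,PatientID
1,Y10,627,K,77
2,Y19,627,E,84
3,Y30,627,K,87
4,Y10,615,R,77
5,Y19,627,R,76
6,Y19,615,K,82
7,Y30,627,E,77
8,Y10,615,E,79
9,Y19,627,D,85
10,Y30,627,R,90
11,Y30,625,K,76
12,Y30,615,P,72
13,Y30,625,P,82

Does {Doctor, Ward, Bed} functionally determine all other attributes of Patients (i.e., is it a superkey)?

Yes

All 13 rows have distinct {Doctor, Ward, Bed} values, so {Doctor, Ward, Bed} → (all attributes) holds and {Doctor, Ward, Bed} is a superkey.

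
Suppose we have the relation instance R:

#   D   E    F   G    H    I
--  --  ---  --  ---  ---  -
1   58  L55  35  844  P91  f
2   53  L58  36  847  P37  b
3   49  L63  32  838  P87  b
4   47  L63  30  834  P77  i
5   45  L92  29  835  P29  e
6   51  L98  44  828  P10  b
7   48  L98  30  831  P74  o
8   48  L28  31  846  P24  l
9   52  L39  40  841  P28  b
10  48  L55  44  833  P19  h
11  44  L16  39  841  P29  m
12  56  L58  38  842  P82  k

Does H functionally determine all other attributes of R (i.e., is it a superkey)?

Rows 5 and 11 have the same H value H=P29 but are distinct tuples, so H does not determine every attribute — not a superkey.

No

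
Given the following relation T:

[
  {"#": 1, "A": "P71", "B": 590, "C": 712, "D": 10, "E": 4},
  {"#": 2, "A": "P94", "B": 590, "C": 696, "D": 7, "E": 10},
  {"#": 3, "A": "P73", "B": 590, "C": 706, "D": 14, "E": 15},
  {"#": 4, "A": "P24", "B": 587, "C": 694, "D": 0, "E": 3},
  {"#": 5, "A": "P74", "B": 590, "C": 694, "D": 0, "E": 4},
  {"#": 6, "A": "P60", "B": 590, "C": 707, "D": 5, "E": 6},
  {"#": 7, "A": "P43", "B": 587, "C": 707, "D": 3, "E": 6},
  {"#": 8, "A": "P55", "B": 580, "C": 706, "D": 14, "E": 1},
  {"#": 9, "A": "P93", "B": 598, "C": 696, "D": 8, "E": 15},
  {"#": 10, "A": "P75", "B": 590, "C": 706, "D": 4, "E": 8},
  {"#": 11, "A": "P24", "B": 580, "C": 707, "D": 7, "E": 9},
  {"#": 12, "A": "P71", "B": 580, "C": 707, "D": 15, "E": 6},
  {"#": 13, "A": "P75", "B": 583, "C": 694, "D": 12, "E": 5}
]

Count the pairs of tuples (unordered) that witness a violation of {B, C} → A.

(B=590, C=706): violating pairs (3,10) — 1 pair.
(B=580, C=707): violating pairs (11,12) — 1 pair.

2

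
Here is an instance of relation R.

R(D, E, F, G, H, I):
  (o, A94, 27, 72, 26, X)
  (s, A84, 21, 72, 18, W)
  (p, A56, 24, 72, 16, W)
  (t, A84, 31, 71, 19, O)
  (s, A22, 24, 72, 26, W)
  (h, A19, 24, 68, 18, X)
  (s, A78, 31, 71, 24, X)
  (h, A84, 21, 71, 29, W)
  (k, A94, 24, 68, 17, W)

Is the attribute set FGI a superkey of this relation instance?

Two distinct rows share (F=24, G=72, I=W), so FGI does not determine every attribute — not a superkey.

No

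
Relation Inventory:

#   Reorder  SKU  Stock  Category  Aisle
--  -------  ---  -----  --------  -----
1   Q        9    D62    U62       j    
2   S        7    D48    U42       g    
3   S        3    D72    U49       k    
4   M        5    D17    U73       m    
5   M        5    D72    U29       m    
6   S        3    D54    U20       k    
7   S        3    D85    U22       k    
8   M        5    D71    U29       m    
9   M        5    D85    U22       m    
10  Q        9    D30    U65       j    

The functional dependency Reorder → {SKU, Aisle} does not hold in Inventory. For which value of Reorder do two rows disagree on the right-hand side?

Reorder=Q: rows 1, 10 → {SKU,Aisle} = (9, j), (9, j) ✓
Reorder=S: rows 2, 3, 6, 7 → {SKU,Aisle} takes values {(7, g), (3, k)} — violation
Reorder=M: rows 4, 5, 8, 9 → {SKU,Aisle} = (5, m), (5, m), (5, m), (5, m) ✓
The only Reorder value with inconsistent RHS is Reorder=S.

S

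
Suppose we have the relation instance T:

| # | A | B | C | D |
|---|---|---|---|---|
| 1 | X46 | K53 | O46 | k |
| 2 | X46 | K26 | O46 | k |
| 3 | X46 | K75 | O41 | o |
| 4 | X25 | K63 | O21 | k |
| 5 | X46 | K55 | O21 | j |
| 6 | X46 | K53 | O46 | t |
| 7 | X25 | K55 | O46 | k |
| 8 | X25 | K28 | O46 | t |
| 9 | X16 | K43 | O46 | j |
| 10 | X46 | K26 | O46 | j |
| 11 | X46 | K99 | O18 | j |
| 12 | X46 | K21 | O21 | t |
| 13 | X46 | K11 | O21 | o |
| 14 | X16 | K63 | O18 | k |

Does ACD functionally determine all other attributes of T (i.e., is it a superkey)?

No

Rows 1 and 2 have the same ACD value (A=X46, C=O46, D=k) but are distinct tuples, so ACD does not determine every attribute — not a superkey.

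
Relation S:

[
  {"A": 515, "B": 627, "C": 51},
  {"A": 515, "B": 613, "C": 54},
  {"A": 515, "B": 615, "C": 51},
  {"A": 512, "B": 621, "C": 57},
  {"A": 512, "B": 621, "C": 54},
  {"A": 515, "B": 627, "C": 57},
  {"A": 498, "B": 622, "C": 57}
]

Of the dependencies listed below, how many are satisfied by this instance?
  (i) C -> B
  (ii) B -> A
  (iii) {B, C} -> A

2

(i) C -> B: C=51: 2 rows → B takes values {627, 615} — violation; C=54: 2 rows → B takes values {613, 621} — violation; C=57: 3 rows → B takes values {621, 627, 622} — violation — fails.
(ii) B -> A: every LHS value maps to a single RHS value — holds.
(iii) {B, C} -> A: every LHS value maps to a single RHS value — holds.
2 of the 3 dependencies hold.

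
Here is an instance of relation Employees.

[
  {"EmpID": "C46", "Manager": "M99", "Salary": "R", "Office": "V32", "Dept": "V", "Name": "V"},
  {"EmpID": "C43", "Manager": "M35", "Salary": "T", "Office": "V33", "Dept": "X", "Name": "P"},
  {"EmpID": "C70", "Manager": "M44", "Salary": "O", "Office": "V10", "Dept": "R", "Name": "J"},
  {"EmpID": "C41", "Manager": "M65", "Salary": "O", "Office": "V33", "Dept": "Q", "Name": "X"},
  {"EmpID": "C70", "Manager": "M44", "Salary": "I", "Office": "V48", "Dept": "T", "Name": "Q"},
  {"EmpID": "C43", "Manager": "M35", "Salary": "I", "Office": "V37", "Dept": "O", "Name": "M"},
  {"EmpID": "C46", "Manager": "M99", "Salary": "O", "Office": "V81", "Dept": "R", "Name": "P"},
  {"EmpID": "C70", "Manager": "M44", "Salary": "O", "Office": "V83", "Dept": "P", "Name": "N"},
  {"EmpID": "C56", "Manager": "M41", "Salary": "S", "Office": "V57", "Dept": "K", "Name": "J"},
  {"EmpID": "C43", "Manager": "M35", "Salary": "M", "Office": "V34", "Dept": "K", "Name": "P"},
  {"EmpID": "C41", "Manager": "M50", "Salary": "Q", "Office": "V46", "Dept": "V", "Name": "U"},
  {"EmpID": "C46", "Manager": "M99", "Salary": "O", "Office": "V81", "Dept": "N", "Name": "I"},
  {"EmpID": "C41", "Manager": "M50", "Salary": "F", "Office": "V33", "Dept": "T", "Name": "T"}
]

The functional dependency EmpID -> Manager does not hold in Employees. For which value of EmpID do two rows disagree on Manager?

C41

EmpID=C46: 3 rows → Manager = M99, M99, M99 ✓
EmpID=C43: 3 rows → Manager = M35, M35, M35 ✓
EmpID=C70: 3 rows → Manager = M44, M44, M44 ✓
EmpID=C41: 3 rows → Manager takes values {M65, M50} — violation
EmpID=C56: 1 row → Manager = M41 ✓
The only EmpID value with inconsistent Manager is EmpID=C41.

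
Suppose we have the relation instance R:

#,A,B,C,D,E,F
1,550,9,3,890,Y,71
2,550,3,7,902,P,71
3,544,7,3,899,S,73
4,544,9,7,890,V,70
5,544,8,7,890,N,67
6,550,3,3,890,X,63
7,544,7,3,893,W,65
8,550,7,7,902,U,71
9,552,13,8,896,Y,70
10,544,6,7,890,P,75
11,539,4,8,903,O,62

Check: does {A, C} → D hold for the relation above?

(A=550, C=3): rows 1, 6 → D = 890, 890 ✓
(A=550, C=7): rows 2, 8 → D = 902, 902 ✓
(A=544, C=3): rows 3, 7 → D takes values {899, 893} — violation
(A=544, C=7): rows 4, 5, 10 → D = 890, 890, 890 ✓
(A=552, C=8): row 9 → D = 896 ✓
(A=539, C=8): row 11 → D = 903 ✓
Two rows agree on {A, C} but differ on D, so {A, C} → D does not hold.

No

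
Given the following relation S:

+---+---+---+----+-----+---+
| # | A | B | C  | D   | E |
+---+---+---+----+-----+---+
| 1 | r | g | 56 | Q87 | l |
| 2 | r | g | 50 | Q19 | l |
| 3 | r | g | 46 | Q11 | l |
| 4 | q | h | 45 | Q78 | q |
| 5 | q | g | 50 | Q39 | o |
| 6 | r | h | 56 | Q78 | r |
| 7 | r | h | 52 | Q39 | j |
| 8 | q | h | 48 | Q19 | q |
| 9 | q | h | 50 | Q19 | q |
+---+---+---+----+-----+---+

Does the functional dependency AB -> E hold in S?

No

(A=r, B=g): rows 1, 2, 3 → E = l, l, l ✓
(A=q, B=h): rows 4, 8, 9 → E = q, q, q ✓
(A=q, B=g): row 5 → E = o ✓
(A=r, B=h): rows 6, 7 → E takes values {r, j} — violation
Two rows agree on AB but differ on E, so AB -> E does not hold.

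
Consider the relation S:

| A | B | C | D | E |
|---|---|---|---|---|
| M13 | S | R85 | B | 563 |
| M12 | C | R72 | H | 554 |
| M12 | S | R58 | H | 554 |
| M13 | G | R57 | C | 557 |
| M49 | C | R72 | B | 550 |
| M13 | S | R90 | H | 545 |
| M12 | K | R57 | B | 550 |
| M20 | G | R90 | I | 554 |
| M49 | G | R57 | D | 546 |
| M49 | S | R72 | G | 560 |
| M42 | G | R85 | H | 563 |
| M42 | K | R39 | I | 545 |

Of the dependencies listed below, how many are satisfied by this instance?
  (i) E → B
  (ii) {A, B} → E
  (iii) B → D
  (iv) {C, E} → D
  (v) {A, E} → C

(i) E → B: E=563: 2 rows → B takes values {S, G} — violation; E=554: 3 rows → B takes values {C, S, G} — violation; E=550: 2 rows → B takes values {C, K} — violation; E=545: 2 rows → B takes values {S, K} — violation — fails.
(ii) {A, B} → E: (A=M13, B=S): 2 rows → E takes values {563, 545} — violation — fails.
(iii) B → D: B=S: 4 rows → D takes values {B, H, G} — violation; B=C: 2 rows → D takes values {H, B} — violation; B=G: 4 rows → D takes values {C, I, D, H} — violation; B=K: 2 rows → D takes values {B, I} — violation — fails.
(iv) {C, E} → D: (C=R85, E=563): 2 rows → D takes values {B, H} — violation — fails.
(v) {A, E} → C: (A=M12, E=554): 2 rows → C takes values {R72, R58} — violation — fails.
None of the 5 dependencies hold.

0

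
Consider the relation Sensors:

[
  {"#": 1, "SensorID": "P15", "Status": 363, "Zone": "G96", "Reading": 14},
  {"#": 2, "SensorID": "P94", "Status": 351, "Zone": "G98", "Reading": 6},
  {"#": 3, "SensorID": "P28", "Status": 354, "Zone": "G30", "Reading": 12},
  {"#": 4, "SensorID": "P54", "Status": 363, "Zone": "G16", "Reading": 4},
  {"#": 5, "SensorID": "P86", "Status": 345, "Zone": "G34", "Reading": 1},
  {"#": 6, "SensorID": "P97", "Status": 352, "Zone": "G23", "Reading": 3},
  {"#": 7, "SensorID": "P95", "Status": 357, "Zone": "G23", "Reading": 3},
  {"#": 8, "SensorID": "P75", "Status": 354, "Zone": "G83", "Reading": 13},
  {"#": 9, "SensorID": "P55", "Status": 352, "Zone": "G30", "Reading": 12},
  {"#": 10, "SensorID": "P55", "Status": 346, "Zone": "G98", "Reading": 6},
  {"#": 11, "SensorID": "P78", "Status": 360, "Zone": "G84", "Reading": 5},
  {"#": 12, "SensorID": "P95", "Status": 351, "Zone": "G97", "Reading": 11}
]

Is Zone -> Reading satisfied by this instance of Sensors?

Zone=G96: row 1 → Reading = 14 ✓
Zone=G98: rows 2, 10 → Reading = 6, 6 ✓
Zone=G30: rows 3, 9 → Reading = 12, 12 ✓
Zone=G16: row 4 → Reading = 4 ✓
Zone=G34: row 5 → Reading = 1 ✓
Zone=G23: rows 6, 7 → Reading = 3, 3 ✓
Zone=G83: row 8 → Reading = 13 ✓
Zone=G84: row 11 → Reading = 5 ✓
Zone=G97: row 12 → Reading = 11 ✓
Every Zone value is associated with a single Reading value, so Zone -> Reading holds.

Yes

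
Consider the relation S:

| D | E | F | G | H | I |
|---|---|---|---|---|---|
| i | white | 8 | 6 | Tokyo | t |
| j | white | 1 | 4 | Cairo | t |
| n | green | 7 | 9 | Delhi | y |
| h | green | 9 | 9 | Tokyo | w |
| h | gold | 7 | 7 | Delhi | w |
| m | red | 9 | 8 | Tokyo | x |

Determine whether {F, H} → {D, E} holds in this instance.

No

(F=8, H=Tokyo): 1 row → {D,E} = (i, white) ✓
(F=1, H=Cairo): 1 row → {D,E} = (j, white) ✓
(F=7, H=Delhi): 2 rows → {D,E} takes values {(n, green), (h, gold)} — violation
(F=9, H=Tokyo): 2 rows → {D,E} takes values {(h, green), (m, red)} — violation
Two rows agree on {F, H} but differ on {D, E}, so {F, H} → {D, E} does not hold.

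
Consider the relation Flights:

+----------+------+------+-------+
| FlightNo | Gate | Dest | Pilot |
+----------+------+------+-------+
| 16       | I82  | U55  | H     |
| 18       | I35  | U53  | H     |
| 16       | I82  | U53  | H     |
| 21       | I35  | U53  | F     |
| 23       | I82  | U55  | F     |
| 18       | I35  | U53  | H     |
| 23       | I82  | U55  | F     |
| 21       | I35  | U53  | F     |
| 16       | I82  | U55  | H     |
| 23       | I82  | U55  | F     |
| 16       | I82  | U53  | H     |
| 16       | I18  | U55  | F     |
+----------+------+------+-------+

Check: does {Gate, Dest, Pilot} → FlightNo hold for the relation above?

(Gate=I82, Dest=U55, Pilot=H): 2 rows → FlightNo = 16, 16 ✓
(Gate=I35, Dest=U53, Pilot=H): 2 rows → FlightNo = 18, 18 ✓
(Gate=I82, Dest=U53, Pilot=H): 2 rows → FlightNo = 16, 16 ✓
(Gate=I35, Dest=U53, Pilot=F): 2 rows → FlightNo = 21, 21 ✓
(Gate=I82, Dest=U55, Pilot=F): 3 rows → FlightNo = 23, 23, 23 ✓
(Gate=I18, Dest=U55, Pilot=F): 1 row → FlightNo = 16 ✓
Every {Gate, Dest, Pilot} value is associated with a single FlightNo value, so {Gate, Dest, Pilot} → FlightNo holds.

Yes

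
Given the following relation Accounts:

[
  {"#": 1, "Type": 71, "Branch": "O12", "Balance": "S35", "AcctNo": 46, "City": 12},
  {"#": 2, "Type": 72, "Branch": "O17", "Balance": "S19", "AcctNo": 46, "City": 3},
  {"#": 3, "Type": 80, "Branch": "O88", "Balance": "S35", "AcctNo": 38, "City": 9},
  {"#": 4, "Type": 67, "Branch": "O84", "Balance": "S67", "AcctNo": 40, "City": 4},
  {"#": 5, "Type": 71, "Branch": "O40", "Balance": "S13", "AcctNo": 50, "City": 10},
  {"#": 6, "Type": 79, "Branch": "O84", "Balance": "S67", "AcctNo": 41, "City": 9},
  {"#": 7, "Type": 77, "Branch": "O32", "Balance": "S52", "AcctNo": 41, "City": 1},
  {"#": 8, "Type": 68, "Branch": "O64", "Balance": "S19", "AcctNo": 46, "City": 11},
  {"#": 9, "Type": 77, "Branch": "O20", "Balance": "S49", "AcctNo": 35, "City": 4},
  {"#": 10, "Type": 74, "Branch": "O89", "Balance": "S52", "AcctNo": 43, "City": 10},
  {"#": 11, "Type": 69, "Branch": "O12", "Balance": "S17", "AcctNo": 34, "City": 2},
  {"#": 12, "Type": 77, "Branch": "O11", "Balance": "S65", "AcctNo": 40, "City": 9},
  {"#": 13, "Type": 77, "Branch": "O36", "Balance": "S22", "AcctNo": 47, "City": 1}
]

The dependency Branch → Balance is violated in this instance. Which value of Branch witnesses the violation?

Branch=O12: rows 1, 11 → Balance takes values {S35, S17} — violation
Branch=O17: row 2 → Balance = S19 ✓
Branch=O88: row 3 → Balance = S35 ✓
Branch=O84: rows 4, 6 → Balance = S67, S67 ✓
Branch=O40: row 5 → Balance = S13 ✓
Branch=O32: row 7 → Balance = S52 ✓
Branch=O64: row 8 → Balance = S19 ✓
Branch=O20: row 9 → Balance = S49 ✓
Branch=O89: row 10 → Balance = S52 ✓
Branch=O11: row 12 → Balance = S65 ✓
Branch=O36: row 13 → Balance = S22 ✓
The only Branch value with inconsistent Balance is Branch=O12.

O12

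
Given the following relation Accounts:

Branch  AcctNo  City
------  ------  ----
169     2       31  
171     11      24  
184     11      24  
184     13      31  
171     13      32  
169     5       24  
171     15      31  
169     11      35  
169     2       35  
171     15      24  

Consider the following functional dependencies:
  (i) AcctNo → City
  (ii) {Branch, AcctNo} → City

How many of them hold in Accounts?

0

(i) AcctNo → City: AcctNo=2: 2 rows → City takes values {31, 35} — violation; AcctNo=11: 3 rows → City takes values {24, 35} — violation; AcctNo=13: 2 rows → City takes values {31, 32} — violation; AcctNo=15: 2 rows → City takes values {31, 24} — violation — fails.
(ii) {Branch, AcctNo} → City: (Branch=169, AcctNo=2): 2 rows → City takes values {31, 35} — violation; (Branch=171, AcctNo=15): 2 rows → City takes values {31, 24} — violation — fails.
None of the 2 dependencies hold.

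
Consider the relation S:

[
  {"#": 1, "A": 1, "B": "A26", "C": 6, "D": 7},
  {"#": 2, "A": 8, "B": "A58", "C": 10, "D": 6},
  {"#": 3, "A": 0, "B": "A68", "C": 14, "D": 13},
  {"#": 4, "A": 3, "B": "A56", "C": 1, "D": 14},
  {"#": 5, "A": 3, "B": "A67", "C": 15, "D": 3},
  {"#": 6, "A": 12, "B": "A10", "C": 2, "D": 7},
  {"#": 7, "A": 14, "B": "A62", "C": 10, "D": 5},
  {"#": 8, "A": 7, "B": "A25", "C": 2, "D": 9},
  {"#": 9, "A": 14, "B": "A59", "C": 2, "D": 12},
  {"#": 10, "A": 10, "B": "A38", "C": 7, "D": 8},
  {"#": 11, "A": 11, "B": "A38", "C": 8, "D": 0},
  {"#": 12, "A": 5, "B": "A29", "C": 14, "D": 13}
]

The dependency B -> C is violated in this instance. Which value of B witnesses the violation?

B=A26: row 1 → C = 6 ✓
B=A58: row 2 → C = 10 ✓
B=A68: row 3 → C = 14 ✓
B=A56: row 4 → C = 1 ✓
B=A67: row 5 → C = 15 ✓
B=A10: row 6 → C = 2 ✓
B=A62: row 7 → C = 10 ✓
B=A25: row 8 → C = 2 ✓
B=A59: row 9 → C = 2 ✓
B=A38: rows 10, 11 → C takes values {7, 8} — violation
B=A29: row 12 → C = 14 ✓
The only B value with inconsistent C is B=A38.

A38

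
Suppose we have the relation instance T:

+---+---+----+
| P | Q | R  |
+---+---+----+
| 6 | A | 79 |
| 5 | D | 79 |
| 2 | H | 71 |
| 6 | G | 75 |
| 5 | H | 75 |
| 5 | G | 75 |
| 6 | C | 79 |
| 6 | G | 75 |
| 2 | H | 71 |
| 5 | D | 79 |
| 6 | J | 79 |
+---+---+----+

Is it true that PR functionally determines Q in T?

No

(P=6, R=79): 3 rows → Q takes values {A, C, J} — violation
(P=5, R=79): 2 rows → Q = D, D ✓
(P=2, R=71): 2 rows → Q = H, H ✓
(P=6, R=75): 2 rows → Q = G, G ✓
(P=5, R=75): 2 rows → Q takes values {H, G} — violation
Two rows agree on PR but differ on Q, so PR -> Q does not hold.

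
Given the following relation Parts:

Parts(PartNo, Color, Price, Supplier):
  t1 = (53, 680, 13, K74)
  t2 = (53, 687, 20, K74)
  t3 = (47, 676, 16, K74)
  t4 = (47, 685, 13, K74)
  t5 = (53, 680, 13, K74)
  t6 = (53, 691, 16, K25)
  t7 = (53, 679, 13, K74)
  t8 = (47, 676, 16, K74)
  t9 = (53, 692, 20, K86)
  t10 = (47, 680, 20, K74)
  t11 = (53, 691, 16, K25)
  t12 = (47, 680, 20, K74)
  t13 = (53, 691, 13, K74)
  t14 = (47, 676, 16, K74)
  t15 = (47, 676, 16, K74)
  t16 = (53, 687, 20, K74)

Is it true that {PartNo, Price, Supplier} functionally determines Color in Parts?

(PartNo=53, Price=13, Supplier=K74): rows 1, 5, 7, 13 → Color takes values {680, 679, 691} — violation
(PartNo=53, Price=20, Supplier=K74): rows 2, 16 → Color = 687, 687 ✓
(PartNo=47, Price=16, Supplier=K74): rows 3, 8, 14, 15 → Color = 676, 676, 676, 676 ✓
(PartNo=47, Price=13, Supplier=K74): row 4 → Color = 685 ✓
(PartNo=53, Price=16, Supplier=K25): rows 6, 11 → Color = 691, 691 ✓
(PartNo=53, Price=20, Supplier=K86): row 9 → Color = 692 ✓
(PartNo=47, Price=20, Supplier=K74): rows 10, 12 → Color = 680, 680 ✓
Two rows agree on {PartNo, Price, Supplier} but differ on Color, so {PartNo, Price, Supplier} -> Color does not hold.

No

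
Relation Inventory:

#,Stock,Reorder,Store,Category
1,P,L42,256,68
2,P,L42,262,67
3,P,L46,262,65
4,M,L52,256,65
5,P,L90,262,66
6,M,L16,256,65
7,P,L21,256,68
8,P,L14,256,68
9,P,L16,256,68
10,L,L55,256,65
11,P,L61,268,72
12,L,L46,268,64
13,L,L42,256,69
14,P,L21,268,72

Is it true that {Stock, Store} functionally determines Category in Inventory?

No

(Stock=P, Store=256): rows 1, 7, 8, 9 → Category = 68, 68, 68, 68 ✓
(Stock=P, Store=262): rows 2, 3, 5 → Category takes values {67, 65, 66} — violation
(Stock=M, Store=256): rows 4, 6 → Category = 65, 65 ✓
(Stock=L, Store=256): rows 10, 13 → Category takes values {65, 69} — violation
(Stock=P, Store=268): rows 11, 14 → Category = 72, 72 ✓
(Stock=L, Store=268): row 12 → Category = 64 ✓
Two rows agree on {Stock, Store} but differ on Category, so {Stock, Store} → Category does not hold.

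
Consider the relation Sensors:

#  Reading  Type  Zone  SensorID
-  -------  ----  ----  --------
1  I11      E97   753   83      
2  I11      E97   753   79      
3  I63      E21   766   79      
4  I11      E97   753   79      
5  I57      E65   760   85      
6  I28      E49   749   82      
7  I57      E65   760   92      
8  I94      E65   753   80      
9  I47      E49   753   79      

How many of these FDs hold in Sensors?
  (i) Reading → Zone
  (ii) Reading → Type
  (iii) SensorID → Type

2

(i) Reading → Zone: every LHS value maps to a single RHS value — holds.
(ii) Reading → Type: every LHS value maps to a single RHS value — holds.
(iii) SensorID → Type: SensorID=79: rows 2, 3, 4, 9 → Type takes values {E97, E21, E49} — violation — fails.
2 of the 3 dependencies hold.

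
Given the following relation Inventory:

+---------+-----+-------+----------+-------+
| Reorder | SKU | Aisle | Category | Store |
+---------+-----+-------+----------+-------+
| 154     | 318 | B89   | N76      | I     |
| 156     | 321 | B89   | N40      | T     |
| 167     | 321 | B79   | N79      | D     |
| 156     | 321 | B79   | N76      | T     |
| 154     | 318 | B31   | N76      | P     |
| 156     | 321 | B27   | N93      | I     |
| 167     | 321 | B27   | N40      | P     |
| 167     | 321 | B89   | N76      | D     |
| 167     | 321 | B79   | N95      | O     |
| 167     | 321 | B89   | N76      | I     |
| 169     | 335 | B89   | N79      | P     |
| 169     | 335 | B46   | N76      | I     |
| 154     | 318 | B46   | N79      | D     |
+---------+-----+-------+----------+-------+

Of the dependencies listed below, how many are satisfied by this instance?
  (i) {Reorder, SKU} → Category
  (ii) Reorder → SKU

(i) {Reorder, SKU} → Category: (Reorder=154, SKU=318): 3 rows → Category takes values {N76, N79} — violation; (Reorder=156, SKU=321): 3 rows → Category takes values {N40, N76, N93} — violation; (Reorder=167, SKU=321): 5 rows → Category takes values {N79, N40, N76, N95} — violation; (Reorder=169, SKU=335): 2 rows → Category takes values {N79, N76} — violation — fails.
(ii) Reorder → SKU: every LHS value maps to a single RHS value — holds.
1 of the 2 dependencies holds.

1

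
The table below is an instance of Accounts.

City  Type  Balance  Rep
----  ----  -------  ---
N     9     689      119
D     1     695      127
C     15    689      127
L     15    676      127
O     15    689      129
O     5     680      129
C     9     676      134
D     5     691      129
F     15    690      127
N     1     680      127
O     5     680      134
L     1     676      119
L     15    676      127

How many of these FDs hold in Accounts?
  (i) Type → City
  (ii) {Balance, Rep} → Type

1

(i) Type → City: Type=9: 2 rows → City takes values {N, C} — violation; Type=1: 3 rows → City takes values {D, N, L} — violation; Type=15: 5 rows → City takes values {C, L, O, F} — violation; Type=5: 3 rows → City takes values {O, D} — violation — fails.
(ii) {Balance, Rep} → Type: every LHS value maps to a single RHS value — holds.
1 of the 2 dependencies holds.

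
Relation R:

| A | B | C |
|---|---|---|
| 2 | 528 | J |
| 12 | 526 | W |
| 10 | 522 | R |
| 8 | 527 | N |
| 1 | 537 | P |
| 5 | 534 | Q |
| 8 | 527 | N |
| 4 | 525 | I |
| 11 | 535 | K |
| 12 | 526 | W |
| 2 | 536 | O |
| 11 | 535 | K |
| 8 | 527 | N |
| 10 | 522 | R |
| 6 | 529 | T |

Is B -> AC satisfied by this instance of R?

Yes

B=528: 1 row → {A,C} = (2, J) ✓
B=526: 2 rows → {A,C} = (12, W), (12, W) ✓
B=522: 2 rows → {A,C} = (10, R), (10, R) ✓
B=527: 3 rows → {A,C} = (8, N), (8, N), (8, N) ✓
B=537: 1 row → {A,C} = (1, P) ✓
B=534: 1 row → {A,C} = (5, Q) ✓
B=525: 1 row → {A,C} = (4, I) ✓
B=535: 2 rows → {A,C} = (11, K), (11, K) ✓
B=536: 1 row → {A,C} = (2, O) ✓
B=529: 1 row → {A,C} = (6, T) ✓
Every B value is associated with a single AC value, so B -> AC holds.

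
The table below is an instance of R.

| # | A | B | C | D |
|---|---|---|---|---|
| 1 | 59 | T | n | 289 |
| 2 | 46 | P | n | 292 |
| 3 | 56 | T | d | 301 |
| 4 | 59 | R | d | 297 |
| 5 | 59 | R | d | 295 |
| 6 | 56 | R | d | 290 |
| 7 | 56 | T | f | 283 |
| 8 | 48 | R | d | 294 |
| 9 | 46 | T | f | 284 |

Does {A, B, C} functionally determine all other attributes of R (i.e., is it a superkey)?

Rows 4 and 5 have the same {A, B, C} value (A=59, B=R, C=d) but are distinct tuples, so {A, B, C} does not determine every attribute — not a superkey.

No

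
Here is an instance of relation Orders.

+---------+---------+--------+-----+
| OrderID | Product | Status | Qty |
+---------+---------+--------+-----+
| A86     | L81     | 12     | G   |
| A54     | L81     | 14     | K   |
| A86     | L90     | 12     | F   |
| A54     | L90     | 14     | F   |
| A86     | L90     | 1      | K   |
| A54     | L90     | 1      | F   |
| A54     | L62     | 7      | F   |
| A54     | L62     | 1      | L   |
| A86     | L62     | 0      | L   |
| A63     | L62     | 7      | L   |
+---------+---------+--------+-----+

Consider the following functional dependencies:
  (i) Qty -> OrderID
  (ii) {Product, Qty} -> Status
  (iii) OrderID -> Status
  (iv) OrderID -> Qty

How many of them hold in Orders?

0

(i) Qty -> OrderID: Qty=K: 2 rows → OrderID takes values {A54, A86} — violation; Qty=F: 4 rows → OrderID takes values {A86, A54} — violation; Qty=L: 3 rows → OrderID takes values {A54, A86, A63} — violation — fails.
(ii) {Product, Qty} -> Status: (Product=L90, Qty=F): 3 rows → Status takes values {12, 14, 1} — violation; (Product=L62, Qty=L): 3 rows → Status takes values {1, 0, 7} — violation — fails.
(iii) OrderID -> Status: OrderID=A86: 4 rows → Status takes values {12, 1, 0} — violation; OrderID=A54: 5 rows → Status takes values {14, 1, 7} — violation — fails.
(iv) OrderID -> Qty: OrderID=A86: 4 rows → Qty takes values {G, F, K, L} — violation; OrderID=A54: 5 rows → Qty takes values {K, F, L} — violation — fails.
None of the 4 dependencies hold.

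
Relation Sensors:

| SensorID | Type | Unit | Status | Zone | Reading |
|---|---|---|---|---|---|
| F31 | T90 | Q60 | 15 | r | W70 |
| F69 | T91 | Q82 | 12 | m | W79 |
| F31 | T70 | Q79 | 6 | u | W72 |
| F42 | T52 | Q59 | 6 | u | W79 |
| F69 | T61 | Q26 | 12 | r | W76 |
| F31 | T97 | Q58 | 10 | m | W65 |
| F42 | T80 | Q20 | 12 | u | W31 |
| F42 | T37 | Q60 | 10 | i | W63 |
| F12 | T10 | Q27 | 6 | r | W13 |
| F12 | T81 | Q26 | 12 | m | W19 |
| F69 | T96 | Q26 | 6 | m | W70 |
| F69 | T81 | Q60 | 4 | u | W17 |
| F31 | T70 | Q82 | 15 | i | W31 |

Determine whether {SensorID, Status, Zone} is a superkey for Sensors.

All 13 rows have distinct {SensorID, Status, Zone} values, so {SensorID, Status, Zone} → (all attributes) holds and {SensorID, Status, Zone} is a superkey.

Yes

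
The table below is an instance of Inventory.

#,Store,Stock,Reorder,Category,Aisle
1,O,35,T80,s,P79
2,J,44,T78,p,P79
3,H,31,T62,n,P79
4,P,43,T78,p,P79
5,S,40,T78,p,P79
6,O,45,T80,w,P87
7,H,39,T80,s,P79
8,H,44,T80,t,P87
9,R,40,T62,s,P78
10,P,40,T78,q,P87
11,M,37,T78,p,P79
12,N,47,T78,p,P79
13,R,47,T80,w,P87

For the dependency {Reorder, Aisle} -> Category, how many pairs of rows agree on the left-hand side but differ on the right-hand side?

(Reorder=T80, Aisle=P79): all 2 rows agree on Category — 0 pairs.
(Reorder=T78, Aisle=P79): all 5 rows agree on Category — 0 pairs.
(Reorder=T80, Aisle=P87): violating pairs (6,8), (8,13) — 2 pairs.

2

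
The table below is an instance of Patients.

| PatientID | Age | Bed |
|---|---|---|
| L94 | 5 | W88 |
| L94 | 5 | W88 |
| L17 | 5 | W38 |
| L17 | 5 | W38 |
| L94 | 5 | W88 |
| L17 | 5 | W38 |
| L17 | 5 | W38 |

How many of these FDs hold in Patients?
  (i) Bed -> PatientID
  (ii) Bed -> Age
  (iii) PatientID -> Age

3

(i) Bed -> PatientID: every LHS value maps to a single RHS value — holds.
(ii) Bed -> Age: every LHS value maps to a single RHS value — holds.
(iii) PatientID -> Age: every LHS value maps to a single RHS value — holds.
3 of the 3 dependencies hold.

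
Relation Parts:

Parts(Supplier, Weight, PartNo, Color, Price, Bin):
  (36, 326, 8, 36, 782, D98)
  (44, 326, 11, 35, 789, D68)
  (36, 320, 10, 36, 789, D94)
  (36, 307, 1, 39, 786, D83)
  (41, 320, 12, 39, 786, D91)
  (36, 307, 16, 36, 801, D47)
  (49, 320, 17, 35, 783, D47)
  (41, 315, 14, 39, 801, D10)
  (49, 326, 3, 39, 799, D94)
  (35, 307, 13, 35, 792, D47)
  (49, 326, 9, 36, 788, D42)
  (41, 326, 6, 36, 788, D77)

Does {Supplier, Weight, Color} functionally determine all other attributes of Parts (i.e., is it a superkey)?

All 12 rows have distinct {Supplier, Weight, Color} values, so {Supplier, Weight, Color} → (all attributes) holds and {Supplier, Weight, Color} is a superkey.

Yes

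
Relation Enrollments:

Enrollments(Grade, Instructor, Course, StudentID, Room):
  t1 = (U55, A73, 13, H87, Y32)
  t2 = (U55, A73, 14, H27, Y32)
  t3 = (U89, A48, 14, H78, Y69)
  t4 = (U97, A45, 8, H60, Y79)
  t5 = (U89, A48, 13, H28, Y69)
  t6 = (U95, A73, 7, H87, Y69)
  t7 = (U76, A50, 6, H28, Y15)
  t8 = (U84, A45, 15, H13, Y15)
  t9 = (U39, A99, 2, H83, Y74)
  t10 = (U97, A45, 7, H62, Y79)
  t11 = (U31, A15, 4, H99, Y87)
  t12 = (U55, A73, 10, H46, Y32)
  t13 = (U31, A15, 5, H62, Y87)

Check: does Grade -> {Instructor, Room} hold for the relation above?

Grade=U55: rows 1, 2, 12 → {Instructor,Room} = (A73, Y32), (A73, Y32), (A73, Y32) ✓
Grade=U89: rows 3, 5 → {Instructor,Room} = (A48, Y69), (A48, Y69) ✓
Grade=U97: rows 4, 10 → {Instructor,Room} = (A45, Y79), (A45, Y79) ✓
Grade=U95: row 6 → {Instructor,Room} = (A73, Y69) ✓
Grade=U76: row 7 → {Instructor,Room} = (A50, Y15) ✓
Grade=U84: row 8 → {Instructor,Room} = (A45, Y15) ✓
Grade=U39: row 9 → {Instructor,Room} = (A99, Y74) ✓
Grade=U31: rows 11, 13 → {Instructor,Room} = (A15, Y87), (A15, Y87) ✓
Every Grade value is associated with a single {Instructor, Room} value, so Grade -> {Instructor, Room} holds.

Yes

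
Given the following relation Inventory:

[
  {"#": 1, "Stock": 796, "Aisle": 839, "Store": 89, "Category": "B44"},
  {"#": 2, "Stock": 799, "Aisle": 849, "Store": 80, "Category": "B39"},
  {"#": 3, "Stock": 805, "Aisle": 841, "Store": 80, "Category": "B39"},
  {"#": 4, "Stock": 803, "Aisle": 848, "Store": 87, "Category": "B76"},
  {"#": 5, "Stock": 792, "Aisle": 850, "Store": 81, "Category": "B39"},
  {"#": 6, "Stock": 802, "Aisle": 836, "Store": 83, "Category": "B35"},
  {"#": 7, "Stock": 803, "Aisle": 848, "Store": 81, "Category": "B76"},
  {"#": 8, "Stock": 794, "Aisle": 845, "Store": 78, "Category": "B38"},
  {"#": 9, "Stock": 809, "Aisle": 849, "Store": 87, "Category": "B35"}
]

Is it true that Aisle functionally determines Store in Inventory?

Aisle=839: row 1 → Store = 89 ✓
Aisle=849: rows 2, 9 → Store takes values {80, 87} — violation
Aisle=841: row 3 → Store = 80 ✓
Aisle=848: rows 4, 7 → Store takes values {87, 81} — violation
Aisle=850: row 5 → Store = 81 ✓
Aisle=836: row 6 → Store = 83 ✓
Aisle=845: row 8 → Store = 78 ✓
Two rows agree on Aisle but differ on Store, so Aisle -> Store does not hold.

No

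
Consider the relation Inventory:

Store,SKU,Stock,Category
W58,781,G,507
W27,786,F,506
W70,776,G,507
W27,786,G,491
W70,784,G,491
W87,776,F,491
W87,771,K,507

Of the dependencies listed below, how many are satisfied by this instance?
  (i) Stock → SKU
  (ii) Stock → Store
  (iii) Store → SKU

0

(i) Stock → SKU: Stock=G: 4 rows → SKU takes values {781, 776, 786, 784} — violation; Stock=F: 2 rows → SKU takes values {786, 776} — violation — fails.
(ii) Stock → Store: Stock=G: 4 rows → Store takes values {W58, W70, W27} — violation; Stock=F: 2 rows → Store takes values {W27, W87} — violation — fails.
(iii) Store → SKU: Store=W70: 2 rows → SKU takes values {776, 784} — violation; Store=W87: 2 rows → SKU takes values {776, 771} — violation — fails.
None of the 3 dependencies hold.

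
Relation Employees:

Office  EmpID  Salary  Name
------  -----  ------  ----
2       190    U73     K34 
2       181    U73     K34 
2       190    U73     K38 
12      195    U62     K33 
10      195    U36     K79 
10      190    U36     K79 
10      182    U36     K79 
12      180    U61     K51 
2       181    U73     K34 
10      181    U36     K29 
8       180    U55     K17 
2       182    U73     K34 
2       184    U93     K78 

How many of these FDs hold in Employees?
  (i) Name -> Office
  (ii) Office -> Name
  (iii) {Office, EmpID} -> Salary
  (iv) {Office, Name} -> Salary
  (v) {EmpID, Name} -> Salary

4

(i) Name -> Office: every LHS value maps to a single RHS value — holds.
(ii) Office -> Name: Office=2: 6 rows → Name takes values {K34, K38, K78} — violation; Office=12: 2 rows → Name takes values {K33, K51} — violation; Office=10: 4 rows → Name takes values {K79, K29} — violation — fails.
(iii) {Office, EmpID} -> Salary: every LHS value maps to a single RHS value — holds.
(iv) {Office, Name} -> Salary: every LHS value maps to a single RHS value — holds.
(v) {EmpID, Name} -> Salary: every LHS value maps to a single RHS value — holds.
4 of the 5 dependencies hold.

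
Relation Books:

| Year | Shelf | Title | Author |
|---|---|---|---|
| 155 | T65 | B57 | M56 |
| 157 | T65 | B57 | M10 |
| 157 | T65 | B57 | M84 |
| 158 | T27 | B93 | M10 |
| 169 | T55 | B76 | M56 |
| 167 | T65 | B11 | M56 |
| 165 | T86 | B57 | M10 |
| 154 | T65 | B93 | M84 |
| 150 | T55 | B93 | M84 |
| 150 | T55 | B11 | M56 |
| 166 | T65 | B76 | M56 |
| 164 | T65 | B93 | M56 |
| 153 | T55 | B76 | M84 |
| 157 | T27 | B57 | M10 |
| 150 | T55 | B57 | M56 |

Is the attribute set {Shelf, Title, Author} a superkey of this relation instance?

All 15 rows have distinct {Shelf, Title, Author} values, so {Shelf, Title, Author} → (all attributes) holds and {Shelf, Title, Author} is a superkey.

Yes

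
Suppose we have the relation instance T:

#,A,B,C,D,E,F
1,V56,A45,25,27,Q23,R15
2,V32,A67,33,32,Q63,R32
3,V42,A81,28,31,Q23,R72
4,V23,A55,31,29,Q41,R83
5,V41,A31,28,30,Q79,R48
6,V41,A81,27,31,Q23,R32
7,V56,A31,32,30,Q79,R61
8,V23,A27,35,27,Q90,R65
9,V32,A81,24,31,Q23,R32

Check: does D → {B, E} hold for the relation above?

D=27: rows 1, 8 → {B,E} takes values {(A45, Q23), (A27, Q90)} — violation
D=32: row 2 → {B,E} = (A67, Q63) ✓
D=31: rows 3, 6, 9 → {B,E} = (A81, Q23), (A81, Q23), (A81, Q23) ✓
D=29: row 4 → {B,E} = (A55, Q41) ✓
D=30: rows 5, 7 → {B,E} = (A31, Q79), (A31, Q79) ✓
Two rows agree on D but differ on {B, E}, so D → {B, E} does not hold.

No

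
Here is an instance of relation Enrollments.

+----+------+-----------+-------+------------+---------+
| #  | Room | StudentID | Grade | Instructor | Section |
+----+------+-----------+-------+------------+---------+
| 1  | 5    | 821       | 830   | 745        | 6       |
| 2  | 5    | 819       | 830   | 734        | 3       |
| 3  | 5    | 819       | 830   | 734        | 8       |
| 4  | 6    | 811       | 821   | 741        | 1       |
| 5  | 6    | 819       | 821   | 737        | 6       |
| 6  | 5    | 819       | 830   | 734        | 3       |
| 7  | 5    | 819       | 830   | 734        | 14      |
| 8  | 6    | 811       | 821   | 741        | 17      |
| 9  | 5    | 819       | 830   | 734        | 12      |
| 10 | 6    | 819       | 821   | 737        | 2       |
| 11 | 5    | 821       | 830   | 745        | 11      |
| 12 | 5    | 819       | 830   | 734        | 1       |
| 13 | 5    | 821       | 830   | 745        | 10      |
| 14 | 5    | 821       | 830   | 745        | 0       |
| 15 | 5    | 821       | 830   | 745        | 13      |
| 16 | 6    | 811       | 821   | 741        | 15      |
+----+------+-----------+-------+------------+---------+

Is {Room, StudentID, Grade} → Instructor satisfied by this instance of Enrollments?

Yes

(Room=5, StudentID=821, Grade=830): rows 1, 11, 13, 14, 15 → Instructor = 745, 745, 745, 745, 745 ✓
(Room=5, StudentID=819, Grade=830): rows 2, 3, 6, 7, 9, 12 → Instructor = 734, 734, 734, 734, 734, 734 ✓
(Room=6, StudentID=811, Grade=821): rows 4, 8, 16 → Instructor = 741, 741, 741 ✓
(Room=6, StudentID=819, Grade=821): rows 5, 10 → Instructor = 737, 737 ✓
Every {Room, StudentID, Grade} value is associated with a single Instructor value, so {Room, StudentID, Grade} → Instructor holds.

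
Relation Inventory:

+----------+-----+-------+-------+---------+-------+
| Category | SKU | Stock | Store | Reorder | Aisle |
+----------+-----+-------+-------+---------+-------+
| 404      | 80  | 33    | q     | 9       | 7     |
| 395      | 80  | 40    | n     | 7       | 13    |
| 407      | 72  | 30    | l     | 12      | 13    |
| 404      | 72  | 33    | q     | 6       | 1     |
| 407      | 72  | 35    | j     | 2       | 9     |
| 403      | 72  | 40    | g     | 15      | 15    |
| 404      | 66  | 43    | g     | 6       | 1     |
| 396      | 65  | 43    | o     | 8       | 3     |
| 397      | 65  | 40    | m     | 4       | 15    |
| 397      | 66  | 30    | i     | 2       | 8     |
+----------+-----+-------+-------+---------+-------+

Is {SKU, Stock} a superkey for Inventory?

All 10 rows have distinct {SKU, Stock} values, so {SKU, Stock} → (all attributes) holds and {SKU, Stock} is a superkey.

Yes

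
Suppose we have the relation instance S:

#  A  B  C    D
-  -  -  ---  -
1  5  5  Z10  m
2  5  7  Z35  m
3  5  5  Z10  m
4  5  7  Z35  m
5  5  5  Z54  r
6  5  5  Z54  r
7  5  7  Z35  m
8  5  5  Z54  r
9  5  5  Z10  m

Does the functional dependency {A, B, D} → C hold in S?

(A=5, B=5, D=m): rows 1, 3, 9 → C = Z10, Z10, Z10 ✓
(A=5, B=7, D=m): rows 2, 4, 7 → C = Z35, Z35, Z35 ✓
(A=5, B=5, D=r): rows 5, 6, 8 → C = Z54, Z54, Z54 ✓
Every {A, B, D} value is associated with a single C value, so {A, B, D} → C holds.

Yes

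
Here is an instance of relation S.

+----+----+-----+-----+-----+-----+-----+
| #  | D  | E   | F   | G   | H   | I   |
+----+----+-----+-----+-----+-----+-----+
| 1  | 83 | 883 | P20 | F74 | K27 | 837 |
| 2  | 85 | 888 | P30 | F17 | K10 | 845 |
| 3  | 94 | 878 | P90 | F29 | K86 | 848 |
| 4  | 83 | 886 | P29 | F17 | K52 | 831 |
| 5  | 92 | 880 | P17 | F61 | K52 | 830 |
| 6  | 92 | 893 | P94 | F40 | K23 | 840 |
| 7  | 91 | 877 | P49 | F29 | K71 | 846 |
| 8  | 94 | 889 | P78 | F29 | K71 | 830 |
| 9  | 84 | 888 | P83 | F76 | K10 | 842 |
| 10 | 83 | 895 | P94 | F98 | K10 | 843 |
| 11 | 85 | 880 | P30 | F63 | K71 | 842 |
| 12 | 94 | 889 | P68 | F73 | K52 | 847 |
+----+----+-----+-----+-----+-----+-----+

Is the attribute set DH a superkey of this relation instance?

All 12 rows have distinct DH values, so DH → (all attributes) holds and DH is a superkey.

Yes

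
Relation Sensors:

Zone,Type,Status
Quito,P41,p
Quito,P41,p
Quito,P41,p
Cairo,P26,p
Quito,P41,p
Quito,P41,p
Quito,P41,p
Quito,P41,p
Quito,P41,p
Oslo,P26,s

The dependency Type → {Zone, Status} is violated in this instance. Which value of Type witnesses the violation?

P26

Type=P41: 8 rows → {Zone,Status} = (Quito, p), (Quito, p), (Quito, p), (Quito, p), (Quito, p), (Quito, p), (Quito, p), (Quito, p) ✓
Type=P26: 2 rows → {Zone,Status} takes values {(Cairo, p), (Oslo, s)} — violation
The only Type value with inconsistent RHS is Type=P26.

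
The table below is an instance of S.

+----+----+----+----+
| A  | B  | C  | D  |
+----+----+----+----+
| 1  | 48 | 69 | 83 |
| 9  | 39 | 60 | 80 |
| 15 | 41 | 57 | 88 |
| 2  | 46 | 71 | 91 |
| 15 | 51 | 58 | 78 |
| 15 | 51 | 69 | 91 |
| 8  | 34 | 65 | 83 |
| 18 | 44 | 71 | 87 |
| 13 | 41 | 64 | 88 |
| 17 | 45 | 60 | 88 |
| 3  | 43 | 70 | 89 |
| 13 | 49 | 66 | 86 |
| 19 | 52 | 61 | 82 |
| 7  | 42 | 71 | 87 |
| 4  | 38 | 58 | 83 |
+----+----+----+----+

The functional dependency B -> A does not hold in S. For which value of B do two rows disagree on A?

B=48: 1 row → A = 1 ✓
B=39: 1 row → A = 9 ✓
B=41: 2 rows → A takes values {15, 13} — violation
B=46: 1 row → A = 2 ✓
B=51: 2 rows → A = 15, 15 ✓
B=34: 1 row → A = 8 ✓
B=44: 1 row → A = 18 ✓
B=45: 1 row → A = 17 ✓
B=43: 1 row → A = 3 ✓
B=49: 1 row → A = 13 ✓
B=52: 1 row → A = 19 ✓
B=42: 1 row → A = 7 ✓
B=38: 1 row → A = 4 ✓
The only B value with inconsistent A is B=41.

41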